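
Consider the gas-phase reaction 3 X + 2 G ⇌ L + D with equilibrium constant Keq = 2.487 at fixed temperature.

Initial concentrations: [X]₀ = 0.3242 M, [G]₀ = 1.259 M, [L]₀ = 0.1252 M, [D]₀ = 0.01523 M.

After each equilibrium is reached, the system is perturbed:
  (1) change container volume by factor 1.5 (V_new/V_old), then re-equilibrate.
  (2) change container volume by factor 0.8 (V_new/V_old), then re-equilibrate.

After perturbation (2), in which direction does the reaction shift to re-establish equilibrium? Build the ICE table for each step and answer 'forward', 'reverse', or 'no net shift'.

Direction: forward

Q₀ = 0.0353 vs Keq = 2.487 ⇒ Q<K, forward
Step 1:
                  X         G         L         D
  init       0.3242     1.259    0.1252   0.01523
  Δ         -0.1667   -0.1111   0.05557   0.05557
  eq         0.1575     1.148    0.1808    0.0708
  solve Keq expr → x = 0.05557; check Q = 2.487
Then change container volume by factor 1.5 (V_new/V_old).
Step 2:
                  X         G         L         D
  init        0.105    0.7652    0.1205    0.0472
  Δ          0.0324    0.0216   -0.0108   -0.0108
  eq         0.1374    0.7868    0.1097    0.0364
  solve Keq expr → x = -0.0108; check Q = 2.487
Then change container volume by factor 0.8 (V_new/V_old).
Step 3:
                  X         G         L         D
  init       0.1717    0.9836    0.1371    0.0455
  Δ        -0.02289  -0.01526  0.007628  0.007628
  eq         0.1489    0.9683    0.1448   0.05313
  solve Keq expr → x = 0.007628; check Q = 2.487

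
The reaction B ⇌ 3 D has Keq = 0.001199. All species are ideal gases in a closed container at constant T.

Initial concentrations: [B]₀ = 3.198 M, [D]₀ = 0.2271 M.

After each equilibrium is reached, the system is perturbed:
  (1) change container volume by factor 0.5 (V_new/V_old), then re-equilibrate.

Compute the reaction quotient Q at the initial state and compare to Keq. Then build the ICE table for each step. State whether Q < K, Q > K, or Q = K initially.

Q₀ = 0.003662 vs Keq = 0.001199 ⇒ Q>K, reverse
Step 1:
                   B          D
  Initial      3.198     0.2271
  Change      0.0234    -0.0702
  Equil        3.221     0.1569
  solve Keq expr → x = -0.0234; check Q = 0.001199
Then change container volume by factor 0.5 (V_new/V_old).
Step 2:
                   B          D
  Initial      6.443     0.3138
  Change     0.03857    -0.1157
  Equil        6.481     0.1981
  solve Keq expr → x = -0.03857; check Q = 0.001199

Q₀ = 0.003662; Q > K (proceeds reverse)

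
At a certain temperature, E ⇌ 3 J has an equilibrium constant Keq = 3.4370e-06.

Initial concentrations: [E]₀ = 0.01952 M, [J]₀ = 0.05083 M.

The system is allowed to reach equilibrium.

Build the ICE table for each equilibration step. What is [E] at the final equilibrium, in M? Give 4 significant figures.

[E]_eq = 0.03482 M

Q₀ = 0.006728 vs Keq = 3.4370e-06 ⇒ Q>K, reverse
Step 1:
                   E          J
  I          0.01952    0.05083
  C           0.0153    -0.0459
  E          0.03482   0.004928
  solve Keq expr → x = -0.0153; check Q = 3.4370e-06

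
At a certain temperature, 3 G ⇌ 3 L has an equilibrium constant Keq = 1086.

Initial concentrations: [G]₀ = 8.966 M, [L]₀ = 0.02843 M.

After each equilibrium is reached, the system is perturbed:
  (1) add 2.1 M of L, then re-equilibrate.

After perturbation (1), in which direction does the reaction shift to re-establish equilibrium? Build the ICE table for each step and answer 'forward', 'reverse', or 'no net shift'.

Q₀ = 3.1881e-08 vs Keq = 1086 ⇒ Q<K, forward
Step 1:
                    G           L
  I             8.966     0.02843
  C            -8.169       8.169
  E            0.7975       8.197
  solve Keq expr → x = 2.723; check Q = 1086
Then add 2.1 M of L.
Step 2:
                    G           L
  I            0.7975        10.3
  C            0.1862     -0.1862
  E            0.9837       10.11
  solve Keq expr → x = -0.06206; check Q = 1086

Direction: reverse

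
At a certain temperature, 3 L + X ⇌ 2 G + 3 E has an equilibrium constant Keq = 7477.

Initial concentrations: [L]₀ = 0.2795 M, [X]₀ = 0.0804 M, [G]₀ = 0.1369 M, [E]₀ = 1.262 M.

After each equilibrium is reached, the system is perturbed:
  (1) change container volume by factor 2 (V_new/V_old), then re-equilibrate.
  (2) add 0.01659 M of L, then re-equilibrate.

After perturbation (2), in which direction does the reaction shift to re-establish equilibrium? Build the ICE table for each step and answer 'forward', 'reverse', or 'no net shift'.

Q₀ = 21.46 vs Keq = 7477 ⇒ Q<K, forward
Step 1:
                  L         X         G         E
  Initial    0.2795    0.0804    0.1369     1.262
  Change    -0.1747  -0.05825    0.1165    0.1747
  Equil      0.1048   0.02215    0.2534     1.437
  solve Keq expr → x = 0.05825; check Q = 7477
Then change container volume by factor 2 (V_new/V_old).
Step 2:
                  L         X         G         E
  Initial   0.05238   0.01108    0.1267    0.7184
  Change  -0.006361  -0.00212   0.00424  0.006361
  Equil     0.04602  0.008956    0.1309    0.7247
  solve Keq expr → x = 0.00212; check Q = 7477
Then add 0.01659 M of L.
Step 3:
                  L         X         G         E
  Initial   0.06261  0.008956    0.1309    0.7247
  Change  -0.008385 -0.002795   0.00559  0.008385
  Equil     0.05422  0.006161    0.1365    0.7331
  solve Keq expr → x = 0.002795; check Q = 7477

Direction: forward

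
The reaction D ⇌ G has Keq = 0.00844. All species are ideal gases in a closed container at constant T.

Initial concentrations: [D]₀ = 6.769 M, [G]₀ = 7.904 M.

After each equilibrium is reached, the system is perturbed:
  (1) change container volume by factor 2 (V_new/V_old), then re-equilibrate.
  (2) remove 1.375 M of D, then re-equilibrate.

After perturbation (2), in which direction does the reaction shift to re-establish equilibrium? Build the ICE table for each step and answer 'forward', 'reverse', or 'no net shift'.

Q₀ = 1.168 vs Keq = 0.00844 ⇒ Q>K, reverse
Step 1:
                   D          G
  Initial      6.769      7.904
  Change       7.781     -7.781
  Equil        14.55     0.1228
  solve Keq expr → x = -7.781; check Q = 0.00844
Then change container volume by factor 2 (V_new/V_old).
Step 2:
                   D          G
  Initial      7.275     0.0614
  Change           0          0
  Equil        7.275     0.0614
  solve Keq expr → x = 0; check Q = 0.00844
Then remove 1.375 M of D.
Step 3:
                   D          G
  Initial        5.9     0.0614
  Change     0.01151   -0.01151
  Equil        5.912    0.04989
  solve Keq expr → x = -0.01151; check Q = 0.00844

Direction: reverse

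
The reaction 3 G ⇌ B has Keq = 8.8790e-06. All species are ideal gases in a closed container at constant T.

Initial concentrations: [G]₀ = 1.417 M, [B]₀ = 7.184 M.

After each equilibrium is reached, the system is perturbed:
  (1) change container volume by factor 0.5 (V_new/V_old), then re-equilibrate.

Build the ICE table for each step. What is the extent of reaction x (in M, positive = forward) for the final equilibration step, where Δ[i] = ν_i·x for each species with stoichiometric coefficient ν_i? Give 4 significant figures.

x = 0.5351 M

Q₀ = 2.525 vs Keq = 8.8790e-06 ⇒ Q>K, reverse
Step 1:
                   G          B
  Initial      1.417      7.184
  Change       21.24     -7.081
  Equil        22.66     0.1033
  solve Keq expr → x = -7.081; check Q = 8.8790e-06
Then change container volume by factor 0.5 (V_new/V_old).
Step 2:
                   G          B
  Initial      45.32     0.2066
  Change      -1.605     0.5351
  Equil        43.71     0.7416
  solve Keq expr → x = 0.5351; check Q = 8.8790e-06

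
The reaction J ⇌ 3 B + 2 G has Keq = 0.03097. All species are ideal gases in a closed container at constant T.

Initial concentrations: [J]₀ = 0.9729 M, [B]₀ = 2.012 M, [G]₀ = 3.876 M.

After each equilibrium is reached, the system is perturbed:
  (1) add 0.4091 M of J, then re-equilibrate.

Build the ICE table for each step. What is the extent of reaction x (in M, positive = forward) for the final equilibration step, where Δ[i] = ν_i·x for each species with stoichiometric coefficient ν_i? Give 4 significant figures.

Q₀ = 125.8 vs Keq = 0.03097 ⇒ Q>K, reverse
Step 1:
                   J          B          G
  init        0.9729      2.012      3.876
  Δ           0.6072     -1.822     -1.214
  eq            1.58     0.1904      2.662
  solve Keq expr → x = -0.6072; check Q = 0.03097
Then add 0.4091 M of J.
Step 2:
                   J          B          G
  init         1.989     0.1904      2.662
  Δ        -0.004843    0.01453   0.009685
  eq           1.984      0.205      2.671
  solve Keq expr → x = 0.004843; check Q = 0.03097

x = 0.004843 M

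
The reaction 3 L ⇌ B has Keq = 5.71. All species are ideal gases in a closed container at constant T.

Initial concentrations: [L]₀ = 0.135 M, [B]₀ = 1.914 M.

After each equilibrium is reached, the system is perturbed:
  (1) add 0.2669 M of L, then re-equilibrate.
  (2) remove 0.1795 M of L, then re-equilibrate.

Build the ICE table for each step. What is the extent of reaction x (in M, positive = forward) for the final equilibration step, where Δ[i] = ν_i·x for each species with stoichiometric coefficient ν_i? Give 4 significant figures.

Q₀ = 777.9 vs Keq = 5.71 ⇒ Q>K, reverse
Step 1:
                    L           B
  Initial       0.135       1.914
  Change       0.5373     -0.1791
  Equil        0.6723       1.735
  solve Keq expr → x = -0.1791; check Q = 5.71
Then add 0.2669 M of L.
Step 2:
                    L           B
  Initial      0.9392       1.735
  Change      -0.2561     0.08535
  Equil        0.6831        1.82
  solve Keq expr → x = 0.08535; check Q = 5.71
Then remove 0.1795 M of L.
Step 3:
                    L           B
  Initial      0.5036        1.82
  Change       0.1722    -0.05741
  Equil        0.6759       1.763
  solve Keq expr → x = -0.05741; check Q = 5.71

x = -0.05741 M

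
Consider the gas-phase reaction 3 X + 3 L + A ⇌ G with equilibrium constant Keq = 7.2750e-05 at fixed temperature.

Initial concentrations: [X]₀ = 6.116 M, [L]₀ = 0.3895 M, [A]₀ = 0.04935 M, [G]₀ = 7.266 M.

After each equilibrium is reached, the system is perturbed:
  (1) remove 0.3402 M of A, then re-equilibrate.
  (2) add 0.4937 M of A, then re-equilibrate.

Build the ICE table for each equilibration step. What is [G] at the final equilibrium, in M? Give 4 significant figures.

[G]_eq = 6.061 M

Q₀ = 10.89 vs Keq = 7.2750e-05 ⇒ Q>K, reverse
Step 1:
                   X          L          A          G
  I            6.116     0.3895    0.04935      7.266
  C              3.7        3.7      1.233     -1.233
  E            9.816      4.089      1.283      6.033
  solve Keq expr → x = -1.233; check Q = 7.2750e-05
Then remove 0.3402 M of A.
Step 2:
                   X          L          A          G
  I            9.816      4.089     0.9423      6.033
  C           0.2181     0.2181    0.07269   -0.07269
  E            10.03      4.307      1.015       5.96
  solve Keq expr → x = -0.07269; check Q = 7.2750e-05
Then add 0.4937 M of A.
Step 3:
                   X          L          A          G
  I            10.03      4.307      1.509       5.96
  C          -0.3026    -0.3026    -0.1009     0.1009
  E            9.731      4.005      1.408      6.061
  solve Keq expr → x = 0.1009; check Q = 7.2750e-05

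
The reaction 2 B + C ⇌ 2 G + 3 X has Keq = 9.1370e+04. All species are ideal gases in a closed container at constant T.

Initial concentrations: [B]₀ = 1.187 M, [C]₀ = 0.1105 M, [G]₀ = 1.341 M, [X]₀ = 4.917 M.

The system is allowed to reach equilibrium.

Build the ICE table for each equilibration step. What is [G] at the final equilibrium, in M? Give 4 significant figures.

Q₀ = 1373 vs Keq = 9.1370e+04 ⇒ Q<K, forward
Step 1:
                    B           C           G           X
  I             1.187      0.1105       1.341       4.917
  C            -0.213     -0.1065       0.213      0.3195
  E             0.974       0.004       1.554       5.236
  solve Keq expr → x = 0.1065; check Q = 9.1370e+04

[G]_eq = 1.554 M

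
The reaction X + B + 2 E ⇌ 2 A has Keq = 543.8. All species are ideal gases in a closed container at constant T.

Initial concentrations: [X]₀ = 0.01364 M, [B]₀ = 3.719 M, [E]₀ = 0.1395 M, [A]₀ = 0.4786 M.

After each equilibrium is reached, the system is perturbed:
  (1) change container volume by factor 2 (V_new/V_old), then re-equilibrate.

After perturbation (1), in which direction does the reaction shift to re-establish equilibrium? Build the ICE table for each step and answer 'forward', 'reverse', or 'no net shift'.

Q₀ = 232 vs Keq = 543.8 ⇒ Q<K, forward
Step 1:
                  X         B         E         A
  Initial   0.01364     3.719    0.1395    0.4786
  Change  -0.006237 -0.006237  -0.01247   0.01247
  Equil    0.007403     3.713     0.127    0.4911
  solve Keq expr → x = 0.006237; check Q = 543.8
Then change container volume by factor 2 (V_new/V_old).
Step 2:
                  X         B         E         A
  Initial  0.003701     1.856   0.06351    0.2455
  Change   0.005846  0.005846   0.01169  -0.01169
  Equil    0.009548     1.862   0.07521    0.2338
  solve Keq expr → x = -0.005846; check Q = 543.8

Direction: reverse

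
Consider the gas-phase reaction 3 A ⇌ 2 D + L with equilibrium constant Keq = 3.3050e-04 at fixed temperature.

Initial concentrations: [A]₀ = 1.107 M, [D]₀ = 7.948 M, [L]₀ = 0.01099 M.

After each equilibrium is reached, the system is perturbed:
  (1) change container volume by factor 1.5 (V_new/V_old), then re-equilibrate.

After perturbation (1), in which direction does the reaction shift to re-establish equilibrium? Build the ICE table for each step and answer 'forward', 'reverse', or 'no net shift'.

Direction: no net shift

Q₀ = 0.5118 vs Keq = 3.3050e-04 ⇒ Q>K, reverse
Step 1:
                  A         D         L
  I           1.107     7.948   0.01099
  C         0.03295  -0.02196  -0.01098
  E            1.14     7.926 7.7931e-06
  solve Keq expr → x = -0.01098; check Q = 3.3050e-04
Then change container volume by factor 1.5 (V_new/V_old).
Step 2:
                  A         D         L
  I            0.76     5.284 5.1954e-06
  C               0         0         0
  E            0.76     5.284 5.1954e-06
  solve Keq expr → x = 0; check Q = 3.3050e-04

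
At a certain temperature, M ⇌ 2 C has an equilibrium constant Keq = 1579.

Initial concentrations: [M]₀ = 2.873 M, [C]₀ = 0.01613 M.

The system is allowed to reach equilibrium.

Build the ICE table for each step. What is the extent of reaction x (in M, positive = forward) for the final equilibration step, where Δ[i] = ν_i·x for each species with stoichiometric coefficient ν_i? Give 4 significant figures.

x = 2.852 M

Q₀ = 9.0559e-05 vs Keq = 1579 ⇒ Q<K, forward
Step 1:
                   M          C
  Initial      2.873    0.01613
  Change      -2.852      5.705
  Equil      0.02073      5.721
  solve Keq expr → x = 2.852; check Q = 1579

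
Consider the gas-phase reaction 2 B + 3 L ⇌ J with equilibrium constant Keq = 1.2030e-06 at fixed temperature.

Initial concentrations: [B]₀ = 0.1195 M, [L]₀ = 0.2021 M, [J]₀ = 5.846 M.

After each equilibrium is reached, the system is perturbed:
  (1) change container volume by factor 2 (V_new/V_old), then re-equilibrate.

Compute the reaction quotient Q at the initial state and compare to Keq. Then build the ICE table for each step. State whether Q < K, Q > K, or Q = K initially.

Q₀ = 4.9593e+04; Q > K (proceeds reverse)

Q₀ = 4.9593e+04 vs Keq = 1.2030e-06 ⇒ Q>K, reverse
Step 1:
                    B           L           J
  Initial      0.1195      0.2021       5.846
  Change        10.56       15.84       -5.28
  Equil         10.68       16.04      0.5663
  solve Keq expr → x = -5.28; check Q = 1.2030e-06
Then change container volume by factor 2 (V_new/V_old).
Step 2:
                    B           L           J
  Initial       5.339       8.021      0.2831
  Change       0.5104      0.7657     -0.2552
  Equil          5.85       8.786     0.02792
  solve Keq expr → x = -0.2552; check Q = 1.2030e-06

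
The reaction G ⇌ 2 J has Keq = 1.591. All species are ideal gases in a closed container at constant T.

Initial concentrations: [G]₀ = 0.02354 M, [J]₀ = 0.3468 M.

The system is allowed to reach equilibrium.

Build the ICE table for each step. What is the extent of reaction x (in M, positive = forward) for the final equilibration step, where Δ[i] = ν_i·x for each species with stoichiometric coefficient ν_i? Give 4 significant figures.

x = -0.02893 M

Q₀ = 5.109 vs Keq = 1.591 ⇒ Q>K, reverse
Step 1:
                   G          J
  I          0.02354     0.3468
  C          0.02893   -0.05786
  E          0.05247     0.2889
  solve Keq expr → x = -0.02893; check Q = 1.591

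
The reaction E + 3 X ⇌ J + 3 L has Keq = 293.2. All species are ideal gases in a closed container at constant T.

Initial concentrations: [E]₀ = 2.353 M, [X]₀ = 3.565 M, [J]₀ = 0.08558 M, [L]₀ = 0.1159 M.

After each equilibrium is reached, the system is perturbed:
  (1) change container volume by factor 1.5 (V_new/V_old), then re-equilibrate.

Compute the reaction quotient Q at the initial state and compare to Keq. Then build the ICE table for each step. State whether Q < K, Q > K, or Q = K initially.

Q₀ = 1.2497e-06 vs Keq = 293.2 ⇒ Q<K, forward
Step 1:
                   E          X          J          L
  init         2.353      3.565    0.08558     0.1159
  Δ           -1.035     -3.106      1.035      3.106
  eq           1.318     0.4594      1.121      3.221
  solve Keq expr → x = 1.035; check Q = 293.2
Then change container volume by factor 1.5 (V_new/V_old).
Step 2:
                   E          X          J          L
  init        0.8785     0.3063     0.7472      2.148
  Δ                0          0          0          0
  eq          0.8785     0.3063     0.7472      2.148
  solve Keq expr → x = 0; check Q = 293.2

Q₀ = 1.2497e-06; Q < K (proceeds forward)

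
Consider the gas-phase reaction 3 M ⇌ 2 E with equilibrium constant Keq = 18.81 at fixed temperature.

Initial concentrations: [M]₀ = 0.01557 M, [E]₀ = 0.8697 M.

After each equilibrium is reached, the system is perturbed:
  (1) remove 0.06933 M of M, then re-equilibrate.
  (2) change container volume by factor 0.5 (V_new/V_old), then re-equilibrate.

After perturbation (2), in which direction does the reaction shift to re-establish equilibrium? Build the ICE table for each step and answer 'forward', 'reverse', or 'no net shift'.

Direction: forward

Q₀ = 2.0039e+05 vs Keq = 18.81 ⇒ Q>K, reverse
Step 1:
                    M           E
  init        0.01557      0.8697
  Δ            0.2767     -0.1845
  eq           0.2923      0.6852
  solve Keq expr → x = -0.09223; check Q = 18.81
Then remove 0.06933 M of M.
Step 2:
                    M           E
  init         0.2229      0.6852
  Δ           0.05819    -0.03879
  eq           0.2811      0.6464
  solve Keq expr → x = -0.0194; check Q = 18.81
Then change container volume by factor 0.5 (V_new/V_old).
Step 3:
                    M           E
  init         0.5622       1.293
  Δ           -0.1007     0.06712
  eq           0.4616        1.36
  solve Keq expr → x = 0.03356; check Q = 18.81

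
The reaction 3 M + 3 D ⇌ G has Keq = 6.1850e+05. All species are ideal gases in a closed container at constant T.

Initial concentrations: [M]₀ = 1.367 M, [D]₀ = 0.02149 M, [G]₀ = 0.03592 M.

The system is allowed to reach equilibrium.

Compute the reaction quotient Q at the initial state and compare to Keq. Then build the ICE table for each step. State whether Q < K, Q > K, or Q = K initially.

Q₀ = 1417 vs Keq = 6.1850e+05 ⇒ Q<K, forward
Step 1:
                   M          D          G
  Initial      1.367    0.02149    0.03592
  Change    -0.01846   -0.01846   0.006154
  Equil        1.349   0.003027    0.04207
  solve Keq expr → x = 0.006154; check Q = 6.1850e+05

Q₀ = 1417; Q < K (proceeds forward)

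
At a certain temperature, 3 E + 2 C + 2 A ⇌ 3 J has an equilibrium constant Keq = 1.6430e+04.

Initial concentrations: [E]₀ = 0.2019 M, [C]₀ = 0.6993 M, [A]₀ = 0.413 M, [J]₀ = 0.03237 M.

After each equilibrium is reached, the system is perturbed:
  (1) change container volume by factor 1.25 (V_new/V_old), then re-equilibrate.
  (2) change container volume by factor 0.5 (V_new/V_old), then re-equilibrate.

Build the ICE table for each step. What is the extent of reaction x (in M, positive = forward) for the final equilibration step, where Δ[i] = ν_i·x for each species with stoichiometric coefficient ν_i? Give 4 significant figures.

x = 0.009859 M

Q₀ = 0.04941 vs Keq = 1.6430e+04 ⇒ Q<K, forward
Step 1:
                   E          C          A          J
  Initial     0.2019     0.6993      0.413    0.03237
  Change     -0.1755     -0.117     -0.117     0.1755
  Equil       0.0264     0.5823      0.296     0.2079
  solve Keq expr → x = 0.0585; check Q = 1.6430e+04
Then change container volume by factor 1.25 (V_new/V_old).
Step 2:
                   E          C          A          J
  Initial    0.02112     0.4658     0.2368     0.1663
  Change    0.005867   0.003911   0.003911  -0.005867
  Equil      0.02699     0.4698     0.2407     0.1604
  solve Keq expr → x = -0.001956; check Q = 1.6430e+04
Then change container volume by factor 0.5 (V_new/V_old).
Step 3:
                   E          C          A          J
  Initial    0.05397     0.9395     0.4814     0.3209
  Change    -0.02958   -0.01972   -0.01972    0.02958
  Equil       0.0244     0.9198     0.4617     0.3504
  solve Keq expr → x = 0.009859; check Q = 1.6430e+04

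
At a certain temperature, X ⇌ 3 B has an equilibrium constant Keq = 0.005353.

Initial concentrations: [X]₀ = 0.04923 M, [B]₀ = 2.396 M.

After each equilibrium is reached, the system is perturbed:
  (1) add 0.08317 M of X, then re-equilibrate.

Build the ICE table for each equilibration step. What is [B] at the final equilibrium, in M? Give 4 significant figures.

[B]_eq = 0.1673 M

Q₀ = 279.4 vs Keq = 0.005353 ⇒ Q>K, reverse
Step 1:
                   X          B
  I          0.04923      2.396
  C           0.7447     -2.234
  E           0.7939      0.162
  solve Keq expr → x = -0.7447; check Q = 0.005353
Then add 0.08317 M of X.
Step 2:
                   X          B
  I           0.8771      0.162
  C        -0.001785   0.005356
  E           0.8753     0.1673
  solve Keq expr → x = 0.001785; check Q = 0.005353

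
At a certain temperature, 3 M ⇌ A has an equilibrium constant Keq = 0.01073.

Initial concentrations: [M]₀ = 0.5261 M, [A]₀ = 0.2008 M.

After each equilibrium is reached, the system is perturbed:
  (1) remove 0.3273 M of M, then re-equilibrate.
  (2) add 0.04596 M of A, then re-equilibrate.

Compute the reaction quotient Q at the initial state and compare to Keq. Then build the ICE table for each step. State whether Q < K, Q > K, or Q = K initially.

Q₀ = 1.379 vs Keq = 0.01073 ⇒ Q>K, reverse
Step 1:
                    M           A
  Initial      0.5261      0.2008
  Change        0.561      -0.187
  Equil         1.087     0.01379
  solve Keq expr → x = -0.187; check Q = 0.01073
Then remove 0.3273 M of M.
Step 2:
                    M           A
  Initial      0.7598     0.01379
  Change      0.02575   -0.008584
  Equil        0.7856    0.005202
  solve Keq expr → x = -0.008584; check Q = 0.01073
Then add 0.04596 M of A.
Step 3:
                    M           A
  Initial      0.7856     0.05116
  Change       0.1289    -0.04296
  Equil        0.9145    0.008205
  solve Keq expr → x = -0.04296; check Q = 0.01073

Q₀ = 1.379; Q > K (proceeds reverse)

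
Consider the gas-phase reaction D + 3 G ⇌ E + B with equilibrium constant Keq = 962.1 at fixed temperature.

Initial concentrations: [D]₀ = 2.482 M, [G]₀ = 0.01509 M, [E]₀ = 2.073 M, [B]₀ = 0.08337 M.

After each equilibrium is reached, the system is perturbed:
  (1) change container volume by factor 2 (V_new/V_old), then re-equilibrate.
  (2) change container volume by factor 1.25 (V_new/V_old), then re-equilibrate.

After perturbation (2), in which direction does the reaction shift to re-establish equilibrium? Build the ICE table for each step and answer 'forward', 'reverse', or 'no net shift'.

Direction: reverse

Q₀ = 2.0265e+04 vs Keq = 962.1 ⇒ Q>K, reverse
Step 1:
                  D         G         E         B
  Initial     2.482   0.01509     2.073   0.08337
  Change   0.008348   0.02504 -0.008348 -0.008348
  Equil        2.49   0.04013     2.065   0.07502
  solve Keq expr → x = -0.008348; check Q = 962.1
Then change container volume by factor 2 (V_new/V_old).
Step 2:
                  D         G         E         B
  Initial     1.245   0.02007     1.032   0.03751
  Change    0.00356   0.01068  -0.00356  -0.00356
  Equil       1.249   0.03075     1.029   0.03395
  solve Keq expr → x = -0.00356; check Q = 962.1
Then change container volume by factor 1.25 (V_new/V_old).
Step 3:
                  D         G         E         B
  Initial     0.999    0.0246     0.823   0.02716
  Change   0.001169  0.003506 -0.001169 -0.001169
  Equil           1    0.0281    0.8218   0.02599
  solve Keq expr → x = -0.001169; check Q = 962.1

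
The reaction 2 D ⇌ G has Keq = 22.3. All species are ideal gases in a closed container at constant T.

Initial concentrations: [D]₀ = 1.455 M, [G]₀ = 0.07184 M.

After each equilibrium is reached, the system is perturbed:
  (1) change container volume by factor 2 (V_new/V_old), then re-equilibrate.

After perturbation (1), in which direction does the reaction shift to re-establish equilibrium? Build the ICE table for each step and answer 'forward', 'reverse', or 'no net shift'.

Q₀ = 0.03393 vs Keq = 22.3 ⇒ Q<K, forward
Step 1:
                    D           G
  Initial       1.455     0.07184
  Change       -1.277      0.6383
  Equil        0.1784      0.7101
  solve Keq expr → x = 0.6383; check Q = 22.3
Then change container volume by factor 2 (V_new/V_old).
Step 2:
                    D           G
  Initial     0.08922      0.3551
  Change      0.03391    -0.01695
  Equil        0.1231      0.3381
  solve Keq expr → x = -0.01695; check Q = 22.3

Direction: reverse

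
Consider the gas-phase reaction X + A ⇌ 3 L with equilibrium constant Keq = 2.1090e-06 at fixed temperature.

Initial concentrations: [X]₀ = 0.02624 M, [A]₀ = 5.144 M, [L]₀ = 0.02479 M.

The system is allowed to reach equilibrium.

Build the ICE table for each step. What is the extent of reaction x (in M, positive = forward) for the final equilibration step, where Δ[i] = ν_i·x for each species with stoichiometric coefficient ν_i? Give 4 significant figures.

Q₀ = 1.1287e-04 vs Keq = 2.1090e-06 ⇒ Q>K, reverse
Step 1:
                    X           A           L
  I           0.02624       5.144     0.02479
  C          0.005916    0.005916    -0.01775
  E           0.03216        5.15    0.007042
  solve Keq expr → x = -0.005916; check Q = 2.1090e-06

x = -0.005916 M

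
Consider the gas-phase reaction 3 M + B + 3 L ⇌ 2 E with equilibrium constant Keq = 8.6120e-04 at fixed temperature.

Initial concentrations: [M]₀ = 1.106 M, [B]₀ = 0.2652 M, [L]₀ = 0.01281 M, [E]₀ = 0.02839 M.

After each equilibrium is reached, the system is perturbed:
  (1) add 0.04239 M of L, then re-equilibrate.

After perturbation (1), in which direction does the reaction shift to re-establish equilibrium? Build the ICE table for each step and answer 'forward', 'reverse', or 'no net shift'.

Q₀ = 1069 vs Keq = 8.6120e-04 ⇒ Q>K, reverse
Step 1:
                  M         B         L         E
  Initial     1.106    0.2652   0.01281   0.02839
  Change    0.04222   0.01407   0.04222  -0.02814
  Equil       1.148    0.2793   0.05503 2.4629e-04
  solve Keq expr → x = -0.01407; check Q = 8.6120e-04
Then add 0.04239 M of L.
Step 2:
                  M         B         L         E
  Initial     1.148    0.2793   0.09742 2.4629e-04
  Change  -4.9338e-04 -1.6446e-04 -4.9338e-04 3.2892e-04
  Equil       1.148    0.2791   0.09692 5.7521e-04
  solve Keq expr → x = 1.6446e-04; check Q = 8.6120e-04

Direction: forward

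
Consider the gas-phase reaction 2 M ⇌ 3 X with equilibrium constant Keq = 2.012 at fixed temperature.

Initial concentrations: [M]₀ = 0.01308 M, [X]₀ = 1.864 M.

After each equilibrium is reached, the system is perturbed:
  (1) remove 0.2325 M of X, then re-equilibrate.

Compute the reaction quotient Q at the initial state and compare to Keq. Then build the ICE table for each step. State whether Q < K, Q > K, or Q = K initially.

Q₀ = 3.7855e+04; Q > K (proceeds reverse)

Q₀ = 3.7855e+04 vs Keq = 2.012 ⇒ Q>K, reverse
Step 1:
                   M          X
  init       0.01308      1.864
  Δ           0.6213    -0.9319
  eq          0.6344     0.9321
  solve Keq expr → x = -0.3106; check Q = 2.012
Then remove 0.2325 M of X.
Step 2:
                   M          X
  init        0.6344     0.6996
  Δ         -0.09281     0.1392
  eq          0.5416     0.8388
  solve Keq expr → x = 0.04641; check Q = 2.012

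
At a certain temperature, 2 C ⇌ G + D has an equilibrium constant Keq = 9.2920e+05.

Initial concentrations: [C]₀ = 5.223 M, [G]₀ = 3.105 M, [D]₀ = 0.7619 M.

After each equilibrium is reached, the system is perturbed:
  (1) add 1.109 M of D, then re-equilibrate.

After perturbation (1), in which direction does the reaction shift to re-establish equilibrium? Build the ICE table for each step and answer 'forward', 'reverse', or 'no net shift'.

Direction: reverse

Q₀ = 0.08672 vs Keq = 9.2920e+05 ⇒ Q<K, forward
Step 1:
                   C          G          D
  I            5.223      3.105     0.7619
  C           -5.218      2.609      2.609
  E         0.004553      5.714      3.371
  solve Keq expr → x = 2.609; check Q = 9.2920e+05
Then add 1.109 M of D.
Step 2:
                   C          G          D
  I         0.004553      5.714       4.48
  C       6.9540e-04 -3.4770e-04 -3.4770e-04
  E         0.005249      5.714       4.48
  solve Keq expr → x = -3.4770e-04; check Q = 9.2920e+05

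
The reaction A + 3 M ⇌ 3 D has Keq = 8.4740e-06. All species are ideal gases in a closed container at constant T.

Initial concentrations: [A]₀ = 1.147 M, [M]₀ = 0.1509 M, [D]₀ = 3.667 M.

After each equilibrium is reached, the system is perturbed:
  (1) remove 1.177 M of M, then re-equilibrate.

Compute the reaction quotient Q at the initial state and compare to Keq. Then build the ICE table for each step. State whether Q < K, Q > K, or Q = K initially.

Q₀ = 1.2511e+04 vs Keq = 8.4740e-06 ⇒ Q>K, reverse
Step 1:
                    A           M           D
  Initial       1.147      0.1509       3.667
  Change        1.189       3.566      -3.566
  Equil         2.336       3.717      0.1006
  solve Keq expr → x = -1.189; check Q = 8.4740e-06
Then remove 1.177 M of M.
Step 2:
                    A           M           D
  Initial       2.336        2.54      0.1006
  Change       0.0103      0.0309     -0.0309
  Equil         2.346       2.571     0.06966
  solve Keq expr → x = -0.0103; check Q = 8.4740e-06

Q₀ = 1.2511e+04; Q > K (proceeds reverse)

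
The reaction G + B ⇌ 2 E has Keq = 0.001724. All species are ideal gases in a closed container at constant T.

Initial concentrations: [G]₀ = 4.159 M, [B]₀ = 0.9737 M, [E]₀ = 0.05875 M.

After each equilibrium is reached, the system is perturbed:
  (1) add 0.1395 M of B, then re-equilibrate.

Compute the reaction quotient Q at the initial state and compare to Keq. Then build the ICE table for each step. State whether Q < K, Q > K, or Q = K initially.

Q₀ = 8.5232e-04; Q < K (proceeds forward)

Q₀ = 8.5232e-04 vs Keq = 0.001724 ⇒ Q<K, forward
Step 1:
                    G           B           E
  I             4.159      0.9737     0.05875
  C          -0.01208    -0.01208     0.02416
  E             4.147      0.9616     0.08291
  solve Keq expr → x = 0.01208; check Q = 0.001724
Then add 0.1395 M of B.
Step 2:
                    G           B           E
  I             4.147       1.101     0.08291
  C         -0.002833   -0.002833    0.005666
  E             4.144       1.098     0.08858
  solve Keq expr → x = 0.002833; check Q = 0.001724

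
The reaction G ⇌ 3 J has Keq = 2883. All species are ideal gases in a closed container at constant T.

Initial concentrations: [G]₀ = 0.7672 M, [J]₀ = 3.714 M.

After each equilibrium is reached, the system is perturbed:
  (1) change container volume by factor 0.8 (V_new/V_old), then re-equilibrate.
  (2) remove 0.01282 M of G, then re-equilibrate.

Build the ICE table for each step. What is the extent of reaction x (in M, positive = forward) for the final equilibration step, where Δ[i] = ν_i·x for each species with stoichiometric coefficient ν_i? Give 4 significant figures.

x = -0.01107 M

Q₀ = 66.78 vs Keq = 2883 ⇒ Q<K, forward
Step 1:
                    G           J
  I            0.7672       3.714
  C           -0.6991       2.097
  E           0.06808       5.811
  solve Keq expr → x = 0.6991; check Q = 2883
Then change container volume by factor 0.8 (V_new/V_old).
Step 2:
                    G           J
  I           0.08509       7.264
  C           0.04119     -0.1236
  E            0.1263       7.141
  solve Keq expr → x = -0.04119; check Q = 2883
Then remove 0.01282 M of G.
Step 3:
                    G           J
  I            0.1135       7.141
  C           0.01107     -0.0332
  E            0.1245       7.107
  solve Keq expr → x = -0.01107; check Q = 2883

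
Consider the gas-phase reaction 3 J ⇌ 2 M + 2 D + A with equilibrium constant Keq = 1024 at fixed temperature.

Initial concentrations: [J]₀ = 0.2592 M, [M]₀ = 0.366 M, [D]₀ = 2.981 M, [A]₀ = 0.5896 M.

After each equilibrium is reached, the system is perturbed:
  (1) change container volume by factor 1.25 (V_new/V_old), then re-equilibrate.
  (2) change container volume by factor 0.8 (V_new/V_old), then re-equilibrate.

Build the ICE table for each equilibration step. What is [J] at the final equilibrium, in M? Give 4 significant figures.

Q₀ = 40.3 vs Keq = 1024 ⇒ Q<K, forward
Step 1:
                  J         M         D         A
  init       0.2592     0.366     2.981    0.5896
  Δ         -0.1504    0.1002    0.1002   0.05012
  eq         0.1088    0.4662     3.081    0.6397
  solve Keq expr → x = 0.05012; check Q = 1024
Then change container volume by factor 1.25 (V_new/V_old).
Step 2:
                  J         M         D         A
  init      0.08707     0.373     2.465    0.5118
  Δ        -0.01075  0.007168  0.007168  0.003584
  eq        0.07632    0.3802     2.472    0.5154
  solve Keq expr → x = 0.003584; check Q = 1024
Then change container volume by factor 0.8 (V_new/V_old).
Step 3:
                  J         M         D         A
  init       0.0954    0.4752      3.09    0.6442
  Δ         0.01344 -0.008961 -0.008961  -0.00448
  eq         0.1088    0.4662     3.081    0.6397
  solve Keq expr → x = -0.00448; check Q = 1024

[J]_eq = 0.1088 M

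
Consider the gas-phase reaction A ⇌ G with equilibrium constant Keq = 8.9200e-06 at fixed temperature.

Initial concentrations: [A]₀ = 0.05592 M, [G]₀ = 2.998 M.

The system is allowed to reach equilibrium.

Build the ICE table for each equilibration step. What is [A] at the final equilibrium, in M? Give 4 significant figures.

[A]_eq = 3.054 M

Q₀ = 53.61 vs Keq = 8.9200e-06 ⇒ Q>K, reverse
Step 1:
                    A           G
  I           0.05592       2.998
  C             2.998      -2.998
  E             3.054  2.7241e-05
  solve Keq expr → x = -2.998; check Q = 8.9200e-06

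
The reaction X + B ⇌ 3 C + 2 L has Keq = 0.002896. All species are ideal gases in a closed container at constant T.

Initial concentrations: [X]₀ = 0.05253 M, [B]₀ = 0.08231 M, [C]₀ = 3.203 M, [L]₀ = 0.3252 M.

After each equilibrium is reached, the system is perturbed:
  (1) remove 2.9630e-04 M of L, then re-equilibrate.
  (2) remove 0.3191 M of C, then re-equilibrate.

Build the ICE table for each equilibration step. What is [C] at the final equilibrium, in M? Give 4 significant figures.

[C]_eq = 2.401 M

Q₀ = 803.7 vs Keq = 0.002896 ⇒ Q>K, reverse
Step 1:
                   X          B          C          L
  I          0.05253    0.08231      3.203     0.3252
  C           0.1612     0.1612    -0.4837    -0.3225
  E           0.2138     0.2435      2.719   0.002738
  solve Keq expr → x = -0.1612; check Q = 0.002896
Then remove 2.9630e-04 M of L.
Step 2:
                   X          B          C          L
  I           0.2138     0.2435      2.719   0.002442
  C       -1.4693e-04 -1.4693e-04 4.4080e-04 2.9387e-04
  E           0.2136     0.2434       2.72   0.002736
  solve Keq expr → x = 1.4693e-04; check Q = 0.002896
Then remove 0.3191 M of C.
Step 3:
                   X          B          C          L
  I           0.2136     0.2434      2.401   0.002736
  C       -2.7872e-04 -2.7872e-04 8.3617e-04 5.5744e-04
  E           0.2133     0.2431      2.401   0.003293
  solve Keq expr → x = 2.7872e-04; check Q = 0.002896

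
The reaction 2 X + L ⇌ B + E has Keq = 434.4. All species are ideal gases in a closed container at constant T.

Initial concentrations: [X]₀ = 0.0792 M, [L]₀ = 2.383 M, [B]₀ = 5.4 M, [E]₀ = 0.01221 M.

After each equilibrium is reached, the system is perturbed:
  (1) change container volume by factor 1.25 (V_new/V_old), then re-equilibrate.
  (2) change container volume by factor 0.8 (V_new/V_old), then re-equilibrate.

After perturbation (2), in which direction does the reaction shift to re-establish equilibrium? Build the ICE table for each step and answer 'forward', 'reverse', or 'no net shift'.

Direction: forward

Q₀ = 4.411 vs Keq = 434.4 ⇒ Q<K, forward
Step 1:
                   X          L          B          E
  init        0.0792      2.383        5.4    0.01221
  Δ         -0.06388   -0.03194    0.03194    0.03194
  eq         0.01532      2.351      5.432    0.04415
  solve Keq expr → x = 0.03194; check Q = 434.4
Then change container volume by factor 1.25 (V_new/V_old).
Step 2:
                   X          L          B          E
  init       0.01226      1.881      4.346    0.03532
  Δ         0.001315 6.5767e-04 -6.5767e-04 -6.5767e-04
  eq         0.01357      1.882      4.345    0.03466
  solve Keq expr → x = -6.5767e-04; check Q = 434.4
Then change container volume by factor 0.8 (V_new/V_old).
Step 3:
                   X          L          B          E
  init       0.01697      2.352      5.431    0.04333
  Δ        -0.001644 -8.2209e-04 8.2209e-04 8.2209e-04
  eq         0.01532      2.351      5.432    0.04415
  solve Keq expr → x = 8.2209e-04; check Q = 434.4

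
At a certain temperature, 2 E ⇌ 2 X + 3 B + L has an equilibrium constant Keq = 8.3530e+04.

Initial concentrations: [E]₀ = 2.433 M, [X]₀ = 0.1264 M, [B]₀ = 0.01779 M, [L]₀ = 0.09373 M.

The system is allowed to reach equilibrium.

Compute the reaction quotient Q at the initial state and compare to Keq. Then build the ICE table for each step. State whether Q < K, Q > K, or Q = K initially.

Q₀ = 1.4243e-09 vs Keq = 8.3530e+04 ⇒ Q<K, forward
Step 1:
                   E          X          B          L
  I            2.433     0.1264    0.01779    0.09373
  C           -2.367      2.367      3.551      1.184
  E          0.06574      2.494      3.569      1.277
  solve Keq expr → x = 1.184; check Q = 8.3530e+04

Q₀ = 1.4243e-09; Q < K (proceeds forward)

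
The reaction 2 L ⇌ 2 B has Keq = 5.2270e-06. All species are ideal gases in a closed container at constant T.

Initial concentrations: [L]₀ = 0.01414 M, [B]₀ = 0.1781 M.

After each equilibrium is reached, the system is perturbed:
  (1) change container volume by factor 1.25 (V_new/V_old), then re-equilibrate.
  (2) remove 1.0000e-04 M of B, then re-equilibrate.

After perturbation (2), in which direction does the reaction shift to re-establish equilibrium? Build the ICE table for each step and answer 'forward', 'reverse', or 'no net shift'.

Q₀ = 158.6 vs Keq = 5.2270e-06 ⇒ Q>K, reverse
Step 1:
                   L          B
  Initial    0.01414     0.1781
  Change      0.1777    -0.1777
  Equil       0.1918 4.3851e-04
  solve Keq expr → x = -0.08883; check Q = 5.2270e-06
Then change container volume by factor 1.25 (V_new/V_old).
Step 2:
                   L          B
  Initial     0.1534 3.5081e-04
  Change           0          0
  Equil       0.1534 3.5081e-04
  solve Keq expr → x = 0; check Q = 5.2270e-06
Then remove 1.0000e-04 M of B.
Step 3:
                   L          B
  Initial     0.1534 2.5081e-04
  Change  -9.9772e-05 9.9772e-05
  Equil       0.1533 3.5058e-04
  solve Keq expr → x = 4.9886e-05; check Q = 5.2270e-06

Direction: forward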